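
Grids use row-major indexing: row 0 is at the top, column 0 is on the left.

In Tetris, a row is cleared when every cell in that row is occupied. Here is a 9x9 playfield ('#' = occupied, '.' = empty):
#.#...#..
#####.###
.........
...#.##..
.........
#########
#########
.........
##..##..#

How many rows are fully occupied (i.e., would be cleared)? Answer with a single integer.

Answer: 2

Derivation:
Check each row:
  row 0: 6 empty cells -> not full
  row 1: 1 empty cell -> not full
  row 2: 9 empty cells -> not full
  row 3: 6 empty cells -> not full
  row 4: 9 empty cells -> not full
  row 5: 0 empty cells -> FULL (clear)
  row 6: 0 empty cells -> FULL (clear)
  row 7: 9 empty cells -> not full
  row 8: 4 empty cells -> not full
Total rows cleared: 2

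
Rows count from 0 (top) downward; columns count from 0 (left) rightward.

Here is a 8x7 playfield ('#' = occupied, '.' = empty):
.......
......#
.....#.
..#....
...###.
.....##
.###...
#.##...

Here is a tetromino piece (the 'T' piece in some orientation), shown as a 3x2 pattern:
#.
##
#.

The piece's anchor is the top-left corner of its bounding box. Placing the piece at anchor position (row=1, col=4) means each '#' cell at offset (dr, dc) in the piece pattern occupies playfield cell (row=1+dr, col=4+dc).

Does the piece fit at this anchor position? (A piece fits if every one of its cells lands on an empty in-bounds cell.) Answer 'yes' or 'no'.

Check each piece cell at anchor (1, 4):
  offset (0,0) -> (1,4): empty -> OK
  offset (1,0) -> (2,4): empty -> OK
  offset (1,1) -> (2,5): occupied ('#') -> FAIL
  offset (2,0) -> (3,4): empty -> OK
All cells valid: no

Answer: no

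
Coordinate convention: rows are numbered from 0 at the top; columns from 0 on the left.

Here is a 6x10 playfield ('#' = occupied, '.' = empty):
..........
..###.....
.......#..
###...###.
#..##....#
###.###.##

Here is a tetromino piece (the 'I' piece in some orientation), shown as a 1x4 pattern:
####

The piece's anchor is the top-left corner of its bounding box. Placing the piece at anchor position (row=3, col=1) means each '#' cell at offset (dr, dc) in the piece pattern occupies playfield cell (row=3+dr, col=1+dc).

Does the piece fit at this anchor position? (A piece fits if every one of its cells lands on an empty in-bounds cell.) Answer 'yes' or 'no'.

Check each piece cell at anchor (3, 1):
  offset (0,0) -> (3,1): occupied ('#') -> FAIL
  offset (0,1) -> (3,2): occupied ('#') -> FAIL
  offset (0,2) -> (3,3): empty -> OK
  offset (0,3) -> (3,4): empty -> OK
All cells valid: no

Answer: no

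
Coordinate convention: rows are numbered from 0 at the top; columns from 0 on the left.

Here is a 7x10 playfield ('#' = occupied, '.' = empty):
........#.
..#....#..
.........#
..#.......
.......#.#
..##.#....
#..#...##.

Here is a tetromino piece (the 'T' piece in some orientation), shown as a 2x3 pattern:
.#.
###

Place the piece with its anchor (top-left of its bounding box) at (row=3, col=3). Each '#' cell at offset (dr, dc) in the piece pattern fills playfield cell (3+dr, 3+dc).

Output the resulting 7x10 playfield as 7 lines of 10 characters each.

Fill (3+0,3+1) = (3,4)
Fill (3+1,3+0) = (4,3)
Fill (3+1,3+1) = (4,4)
Fill (3+1,3+2) = (4,5)

Answer: ........#.
..#....#..
.........#
..#.#.....
...###.#.#
..##.#....
#..#...##.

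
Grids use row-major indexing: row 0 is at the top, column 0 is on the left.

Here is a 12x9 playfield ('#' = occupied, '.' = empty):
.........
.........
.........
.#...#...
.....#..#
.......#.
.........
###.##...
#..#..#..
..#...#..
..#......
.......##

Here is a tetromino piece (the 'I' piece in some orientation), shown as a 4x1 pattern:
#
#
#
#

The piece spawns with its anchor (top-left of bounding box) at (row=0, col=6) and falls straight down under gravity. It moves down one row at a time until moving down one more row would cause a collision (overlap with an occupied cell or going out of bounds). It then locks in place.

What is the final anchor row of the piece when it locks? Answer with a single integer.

Spawn at (row=0, col=6). Try each row:
  row 0: fits
  row 1: fits
  row 2: fits
  row 3: fits
  row 4: fits
  row 5: blocked -> lock at row 4

Answer: 4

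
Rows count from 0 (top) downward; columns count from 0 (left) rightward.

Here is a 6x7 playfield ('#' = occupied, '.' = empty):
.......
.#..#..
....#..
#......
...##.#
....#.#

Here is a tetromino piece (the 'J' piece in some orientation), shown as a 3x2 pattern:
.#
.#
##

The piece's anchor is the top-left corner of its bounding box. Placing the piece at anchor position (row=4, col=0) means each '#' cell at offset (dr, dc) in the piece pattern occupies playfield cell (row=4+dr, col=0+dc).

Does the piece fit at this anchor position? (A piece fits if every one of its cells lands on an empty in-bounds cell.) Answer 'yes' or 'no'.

Answer: no

Derivation:
Check each piece cell at anchor (4, 0):
  offset (0,1) -> (4,1): empty -> OK
  offset (1,1) -> (5,1): empty -> OK
  offset (2,0) -> (6,0): out of bounds -> FAIL
  offset (2,1) -> (6,1): out of bounds -> FAIL
All cells valid: no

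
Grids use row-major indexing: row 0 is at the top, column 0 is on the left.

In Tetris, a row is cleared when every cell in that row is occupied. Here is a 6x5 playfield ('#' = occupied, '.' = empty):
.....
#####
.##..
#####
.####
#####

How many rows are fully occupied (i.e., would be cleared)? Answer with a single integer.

Answer: 3

Derivation:
Check each row:
  row 0: 5 empty cells -> not full
  row 1: 0 empty cells -> FULL (clear)
  row 2: 3 empty cells -> not full
  row 3: 0 empty cells -> FULL (clear)
  row 4: 1 empty cell -> not full
  row 5: 0 empty cells -> FULL (clear)
Total rows cleared: 3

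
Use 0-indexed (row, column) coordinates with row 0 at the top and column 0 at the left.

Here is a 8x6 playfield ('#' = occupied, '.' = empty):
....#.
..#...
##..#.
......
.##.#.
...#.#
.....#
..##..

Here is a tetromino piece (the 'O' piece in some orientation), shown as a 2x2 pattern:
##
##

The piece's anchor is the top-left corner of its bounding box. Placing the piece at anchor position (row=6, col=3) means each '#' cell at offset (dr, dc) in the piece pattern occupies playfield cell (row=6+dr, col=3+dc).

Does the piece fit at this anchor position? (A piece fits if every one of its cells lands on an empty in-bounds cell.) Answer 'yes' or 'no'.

Check each piece cell at anchor (6, 3):
  offset (0,0) -> (6,3): empty -> OK
  offset (0,1) -> (6,4): empty -> OK
  offset (1,0) -> (7,3): occupied ('#') -> FAIL
  offset (1,1) -> (7,4): empty -> OK
All cells valid: no

Answer: no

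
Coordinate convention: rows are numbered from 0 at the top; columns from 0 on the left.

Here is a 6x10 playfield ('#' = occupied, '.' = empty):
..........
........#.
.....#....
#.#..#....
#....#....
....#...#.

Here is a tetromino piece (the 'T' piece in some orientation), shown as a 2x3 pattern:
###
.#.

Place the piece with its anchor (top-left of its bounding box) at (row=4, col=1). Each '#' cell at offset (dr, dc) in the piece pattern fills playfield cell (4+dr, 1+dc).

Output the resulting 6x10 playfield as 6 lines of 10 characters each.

Answer: ..........
........#.
.....#....
#.#..#....
####.#....
..#.#...#.

Derivation:
Fill (4+0,1+0) = (4,1)
Fill (4+0,1+1) = (4,2)
Fill (4+0,1+2) = (4,3)
Fill (4+1,1+1) = (5,2)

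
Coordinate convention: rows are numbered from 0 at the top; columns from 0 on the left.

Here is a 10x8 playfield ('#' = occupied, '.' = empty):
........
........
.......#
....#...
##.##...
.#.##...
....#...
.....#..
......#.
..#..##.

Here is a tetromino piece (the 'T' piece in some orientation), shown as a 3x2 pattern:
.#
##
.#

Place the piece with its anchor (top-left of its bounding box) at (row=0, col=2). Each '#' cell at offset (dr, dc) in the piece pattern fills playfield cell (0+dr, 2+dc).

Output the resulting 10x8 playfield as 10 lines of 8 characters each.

Fill (0+0,2+1) = (0,3)
Fill (0+1,2+0) = (1,2)
Fill (0+1,2+1) = (1,3)
Fill (0+2,2+1) = (2,3)

Answer: ...#....
..##....
...#...#
....#...
##.##...
.#.##...
....#...
.....#..
......#.
..#..##.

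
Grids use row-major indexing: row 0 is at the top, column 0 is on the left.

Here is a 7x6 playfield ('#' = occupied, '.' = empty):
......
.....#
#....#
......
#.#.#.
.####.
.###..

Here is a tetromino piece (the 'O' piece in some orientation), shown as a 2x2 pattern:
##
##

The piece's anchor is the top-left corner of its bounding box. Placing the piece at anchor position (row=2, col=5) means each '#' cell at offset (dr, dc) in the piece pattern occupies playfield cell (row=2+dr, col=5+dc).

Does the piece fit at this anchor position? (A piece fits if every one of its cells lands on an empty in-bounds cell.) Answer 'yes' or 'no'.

Check each piece cell at anchor (2, 5):
  offset (0,0) -> (2,5): occupied ('#') -> FAIL
  offset (0,1) -> (2,6): out of bounds -> FAIL
  offset (1,0) -> (3,5): empty -> OK
  offset (1,1) -> (3,6): out of bounds -> FAIL
All cells valid: no

Answer: no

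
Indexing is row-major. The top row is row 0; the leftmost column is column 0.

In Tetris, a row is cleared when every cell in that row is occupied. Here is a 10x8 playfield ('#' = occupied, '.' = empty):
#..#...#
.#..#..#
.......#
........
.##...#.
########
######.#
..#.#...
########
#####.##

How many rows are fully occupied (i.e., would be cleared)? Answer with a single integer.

Check each row:
  row 0: 5 empty cells -> not full
  row 1: 5 empty cells -> not full
  row 2: 7 empty cells -> not full
  row 3: 8 empty cells -> not full
  row 4: 5 empty cells -> not full
  row 5: 0 empty cells -> FULL (clear)
  row 6: 1 empty cell -> not full
  row 7: 6 empty cells -> not full
  row 8: 0 empty cells -> FULL (clear)
  row 9: 1 empty cell -> not full
Total rows cleared: 2

Answer: 2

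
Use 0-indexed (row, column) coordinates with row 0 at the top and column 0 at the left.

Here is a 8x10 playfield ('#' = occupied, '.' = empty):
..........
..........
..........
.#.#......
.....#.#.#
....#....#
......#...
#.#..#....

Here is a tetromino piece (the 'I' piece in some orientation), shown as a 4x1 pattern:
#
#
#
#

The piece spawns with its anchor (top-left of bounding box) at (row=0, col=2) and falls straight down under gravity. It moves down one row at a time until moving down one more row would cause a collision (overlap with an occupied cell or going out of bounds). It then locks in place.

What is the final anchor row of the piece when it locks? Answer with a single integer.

Answer: 3

Derivation:
Spawn at (row=0, col=2). Try each row:
  row 0: fits
  row 1: fits
  row 2: fits
  row 3: fits
  row 4: blocked -> lock at row 3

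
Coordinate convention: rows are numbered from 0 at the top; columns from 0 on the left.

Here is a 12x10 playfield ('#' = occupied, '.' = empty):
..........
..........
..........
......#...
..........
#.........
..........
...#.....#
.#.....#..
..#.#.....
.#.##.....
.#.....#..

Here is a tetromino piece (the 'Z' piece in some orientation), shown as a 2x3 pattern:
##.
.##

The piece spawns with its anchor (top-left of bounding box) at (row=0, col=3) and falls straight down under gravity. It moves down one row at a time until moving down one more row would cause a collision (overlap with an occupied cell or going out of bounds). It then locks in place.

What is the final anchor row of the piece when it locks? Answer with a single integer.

Spawn at (row=0, col=3). Try each row:
  row 0: fits
  row 1: fits
  row 2: fits
  row 3: fits
  row 4: fits
  row 5: fits
  row 6: fits
  row 7: blocked -> lock at row 6

Answer: 6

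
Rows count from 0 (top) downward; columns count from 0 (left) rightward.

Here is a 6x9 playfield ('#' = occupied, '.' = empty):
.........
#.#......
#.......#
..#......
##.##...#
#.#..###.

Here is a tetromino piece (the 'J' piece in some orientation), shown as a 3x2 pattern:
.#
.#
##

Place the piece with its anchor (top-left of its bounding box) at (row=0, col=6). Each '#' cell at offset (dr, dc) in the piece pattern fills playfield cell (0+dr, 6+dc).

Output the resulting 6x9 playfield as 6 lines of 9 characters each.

Fill (0+0,6+1) = (0,7)
Fill (0+1,6+1) = (1,7)
Fill (0+2,6+0) = (2,6)
Fill (0+2,6+1) = (2,7)

Answer: .......#.
#.#....#.
#.....###
..#......
##.##...#
#.#..###.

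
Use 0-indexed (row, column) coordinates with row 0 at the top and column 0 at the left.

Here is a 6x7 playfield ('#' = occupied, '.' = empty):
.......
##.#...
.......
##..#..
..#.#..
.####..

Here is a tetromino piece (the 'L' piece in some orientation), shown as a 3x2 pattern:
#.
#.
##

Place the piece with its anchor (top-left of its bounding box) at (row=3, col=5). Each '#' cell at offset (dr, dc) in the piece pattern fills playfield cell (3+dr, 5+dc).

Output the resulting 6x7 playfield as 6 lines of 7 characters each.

Answer: .......
##.#...
.......
##..##.
..#.##.
.######

Derivation:
Fill (3+0,5+0) = (3,5)
Fill (3+1,5+0) = (4,5)
Fill (3+2,5+0) = (5,5)
Fill (3+2,5+1) = (5,6)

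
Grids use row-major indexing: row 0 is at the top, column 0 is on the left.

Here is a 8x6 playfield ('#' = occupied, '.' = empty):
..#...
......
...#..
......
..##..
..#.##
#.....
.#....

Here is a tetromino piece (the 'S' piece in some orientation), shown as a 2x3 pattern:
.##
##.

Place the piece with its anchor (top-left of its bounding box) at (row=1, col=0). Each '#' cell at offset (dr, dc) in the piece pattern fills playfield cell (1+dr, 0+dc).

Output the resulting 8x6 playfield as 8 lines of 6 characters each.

Answer: ..#...
.##...
##.#..
......
..##..
..#.##
#.....
.#....

Derivation:
Fill (1+0,0+1) = (1,1)
Fill (1+0,0+2) = (1,2)
Fill (1+1,0+0) = (2,0)
Fill (1+1,0+1) = (2,1)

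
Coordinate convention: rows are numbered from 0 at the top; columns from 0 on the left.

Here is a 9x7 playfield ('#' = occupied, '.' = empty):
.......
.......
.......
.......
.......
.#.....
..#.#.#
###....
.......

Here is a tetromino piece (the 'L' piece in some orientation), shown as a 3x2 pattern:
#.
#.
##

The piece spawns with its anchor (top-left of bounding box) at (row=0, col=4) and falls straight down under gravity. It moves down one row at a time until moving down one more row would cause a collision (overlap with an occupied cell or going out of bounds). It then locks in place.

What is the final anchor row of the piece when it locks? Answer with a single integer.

Spawn at (row=0, col=4). Try each row:
  row 0: fits
  row 1: fits
  row 2: fits
  row 3: fits
  row 4: blocked -> lock at row 3

Answer: 3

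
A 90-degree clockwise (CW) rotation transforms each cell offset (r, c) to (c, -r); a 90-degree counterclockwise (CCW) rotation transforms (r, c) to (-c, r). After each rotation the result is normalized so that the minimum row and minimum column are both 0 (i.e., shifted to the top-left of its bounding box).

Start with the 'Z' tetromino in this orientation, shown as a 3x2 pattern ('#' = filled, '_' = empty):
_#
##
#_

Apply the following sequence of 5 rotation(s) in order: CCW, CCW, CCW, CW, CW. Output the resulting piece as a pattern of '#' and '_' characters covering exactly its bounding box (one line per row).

Start:
_#
##
#_
After rotation 1 (CCW):
##_
_##
After rotation 2 (CCW):
_#
##
#_
After rotation 3 (CCW):
##_
_##
After rotation 4 (CW):
_#
##
#_
After rotation 5 (CW):
##_
_##

Answer: ##_
_##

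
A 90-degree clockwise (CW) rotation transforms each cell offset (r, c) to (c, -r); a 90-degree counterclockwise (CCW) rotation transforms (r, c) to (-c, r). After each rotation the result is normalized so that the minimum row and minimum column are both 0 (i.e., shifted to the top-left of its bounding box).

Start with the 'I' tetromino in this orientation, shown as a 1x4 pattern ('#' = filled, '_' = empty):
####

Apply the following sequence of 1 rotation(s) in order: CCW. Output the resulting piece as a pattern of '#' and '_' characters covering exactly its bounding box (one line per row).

Answer: #
#
#
#

Derivation:
Start:
####
After rotation 1 (CCW):
#
#
#
#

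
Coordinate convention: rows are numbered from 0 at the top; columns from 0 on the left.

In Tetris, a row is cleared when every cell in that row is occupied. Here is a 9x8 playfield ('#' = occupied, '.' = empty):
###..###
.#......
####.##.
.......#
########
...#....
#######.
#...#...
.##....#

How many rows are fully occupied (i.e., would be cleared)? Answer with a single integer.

Check each row:
  row 0: 2 empty cells -> not full
  row 1: 7 empty cells -> not full
  row 2: 2 empty cells -> not full
  row 3: 7 empty cells -> not full
  row 4: 0 empty cells -> FULL (clear)
  row 5: 7 empty cells -> not full
  row 6: 1 empty cell -> not full
  row 7: 6 empty cells -> not full
  row 8: 5 empty cells -> not full
Total rows cleared: 1

Answer: 1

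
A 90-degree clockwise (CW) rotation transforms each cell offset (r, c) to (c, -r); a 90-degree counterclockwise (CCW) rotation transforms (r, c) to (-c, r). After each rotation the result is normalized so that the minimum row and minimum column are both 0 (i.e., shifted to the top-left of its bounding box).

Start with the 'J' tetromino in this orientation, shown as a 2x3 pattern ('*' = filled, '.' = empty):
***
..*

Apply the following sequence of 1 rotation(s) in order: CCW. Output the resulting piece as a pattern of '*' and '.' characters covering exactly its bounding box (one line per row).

Answer: **
*.
*.

Derivation:
Start:
***
..*
After rotation 1 (CCW):
**
*.
*.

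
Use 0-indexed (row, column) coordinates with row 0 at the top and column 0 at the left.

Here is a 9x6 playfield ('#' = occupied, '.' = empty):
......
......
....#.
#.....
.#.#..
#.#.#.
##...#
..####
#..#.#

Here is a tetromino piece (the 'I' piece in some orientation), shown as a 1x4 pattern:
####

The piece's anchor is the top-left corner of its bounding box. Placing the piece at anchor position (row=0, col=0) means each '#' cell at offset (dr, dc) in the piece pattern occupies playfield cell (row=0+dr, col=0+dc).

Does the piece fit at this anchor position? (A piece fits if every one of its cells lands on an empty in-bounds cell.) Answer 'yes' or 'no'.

Answer: yes

Derivation:
Check each piece cell at anchor (0, 0):
  offset (0,0) -> (0,0): empty -> OK
  offset (0,1) -> (0,1): empty -> OK
  offset (0,2) -> (0,2): empty -> OK
  offset (0,3) -> (0,3): empty -> OK
All cells valid: yes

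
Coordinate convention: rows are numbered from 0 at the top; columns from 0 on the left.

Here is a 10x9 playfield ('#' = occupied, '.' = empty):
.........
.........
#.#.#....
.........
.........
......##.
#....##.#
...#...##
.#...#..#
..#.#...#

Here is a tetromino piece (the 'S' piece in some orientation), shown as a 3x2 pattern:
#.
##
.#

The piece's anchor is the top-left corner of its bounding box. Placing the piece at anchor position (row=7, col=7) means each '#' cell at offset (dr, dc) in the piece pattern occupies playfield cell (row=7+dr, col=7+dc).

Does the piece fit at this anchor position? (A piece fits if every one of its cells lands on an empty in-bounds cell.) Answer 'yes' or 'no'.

Answer: no

Derivation:
Check each piece cell at anchor (7, 7):
  offset (0,0) -> (7,7): occupied ('#') -> FAIL
  offset (1,0) -> (8,7): empty -> OK
  offset (1,1) -> (8,8): occupied ('#') -> FAIL
  offset (2,1) -> (9,8): occupied ('#') -> FAIL
All cells valid: no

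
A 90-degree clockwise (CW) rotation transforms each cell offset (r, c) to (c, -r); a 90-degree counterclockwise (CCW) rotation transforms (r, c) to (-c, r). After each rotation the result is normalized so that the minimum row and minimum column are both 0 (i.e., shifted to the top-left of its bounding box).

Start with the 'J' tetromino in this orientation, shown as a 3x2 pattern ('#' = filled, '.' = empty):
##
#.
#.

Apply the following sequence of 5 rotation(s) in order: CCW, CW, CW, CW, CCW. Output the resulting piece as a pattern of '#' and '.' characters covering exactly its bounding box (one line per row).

Answer: ###
..#

Derivation:
Start:
##
#.
#.
After rotation 1 (CCW):
#..
###
After rotation 2 (CW):
##
#.
#.
After rotation 3 (CW):
###
..#
After rotation 4 (CW):
.#
.#
##
After rotation 5 (CCW):
###
..#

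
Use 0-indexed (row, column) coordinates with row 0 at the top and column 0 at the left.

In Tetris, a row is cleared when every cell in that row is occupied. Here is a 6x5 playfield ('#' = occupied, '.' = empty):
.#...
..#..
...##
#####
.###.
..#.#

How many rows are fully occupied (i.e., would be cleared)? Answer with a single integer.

Answer: 1

Derivation:
Check each row:
  row 0: 4 empty cells -> not full
  row 1: 4 empty cells -> not full
  row 2: 3 empty cells -> not full
  row 3: 0 empty cells -> FULL (clear)
  row 4: 2 empty cells -> not full
  row 5: 3 empty cells -> not full
Total rows cleared: 1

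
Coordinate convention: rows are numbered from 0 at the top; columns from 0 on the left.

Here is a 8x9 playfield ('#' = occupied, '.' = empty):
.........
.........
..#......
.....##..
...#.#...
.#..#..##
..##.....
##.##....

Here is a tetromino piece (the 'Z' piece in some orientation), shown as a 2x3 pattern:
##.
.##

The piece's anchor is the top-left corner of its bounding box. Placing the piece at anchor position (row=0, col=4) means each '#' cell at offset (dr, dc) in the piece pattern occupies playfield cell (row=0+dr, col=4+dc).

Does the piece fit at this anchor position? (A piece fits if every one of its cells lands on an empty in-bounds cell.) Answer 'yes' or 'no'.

Answer: yes

Derivation:
Check each piece cell at anchor (0, 4):
  offset (0,0) -> (0,4): empty -> OK
  offset (0,1) -> (0,5): empty -> OK
  offset (1,1) -> (1,5): empty -> OK
  offset (1,2) -> (1,6): empty -> OK
All cells valid: yes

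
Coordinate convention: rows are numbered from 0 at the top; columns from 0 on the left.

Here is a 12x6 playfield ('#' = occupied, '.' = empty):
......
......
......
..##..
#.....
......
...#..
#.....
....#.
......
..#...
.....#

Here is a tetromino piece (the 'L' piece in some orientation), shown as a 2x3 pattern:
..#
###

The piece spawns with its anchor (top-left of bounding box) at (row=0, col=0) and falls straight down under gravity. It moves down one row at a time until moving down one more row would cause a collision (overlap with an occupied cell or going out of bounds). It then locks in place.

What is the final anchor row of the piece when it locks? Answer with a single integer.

Answer: 1

Derivation:
Spawn at (row=0, col=0). Try each row:
  row 0: fits
  row 1: fits
  row 2: blocked -> lock at row 1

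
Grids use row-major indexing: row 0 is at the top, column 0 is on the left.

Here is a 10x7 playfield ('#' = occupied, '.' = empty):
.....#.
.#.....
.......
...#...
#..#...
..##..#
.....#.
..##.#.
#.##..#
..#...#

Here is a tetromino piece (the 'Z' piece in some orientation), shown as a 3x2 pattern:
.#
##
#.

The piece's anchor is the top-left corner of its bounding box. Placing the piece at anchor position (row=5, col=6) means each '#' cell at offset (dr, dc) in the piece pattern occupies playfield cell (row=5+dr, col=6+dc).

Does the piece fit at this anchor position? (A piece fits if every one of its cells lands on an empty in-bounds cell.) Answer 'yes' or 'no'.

Answer: no

Derivation:
Check each piece cell at anchor (5, 6):
  offset (0,1) -> (5,7): out of bounds -> FAIL
  offset (1,0) -> (6,6): empty -> OK
  offset (1,1) -> (6,7): out of bounds -> FAIL
  offset (2,0) -> (7,6): empty -> OK
All cells valid: no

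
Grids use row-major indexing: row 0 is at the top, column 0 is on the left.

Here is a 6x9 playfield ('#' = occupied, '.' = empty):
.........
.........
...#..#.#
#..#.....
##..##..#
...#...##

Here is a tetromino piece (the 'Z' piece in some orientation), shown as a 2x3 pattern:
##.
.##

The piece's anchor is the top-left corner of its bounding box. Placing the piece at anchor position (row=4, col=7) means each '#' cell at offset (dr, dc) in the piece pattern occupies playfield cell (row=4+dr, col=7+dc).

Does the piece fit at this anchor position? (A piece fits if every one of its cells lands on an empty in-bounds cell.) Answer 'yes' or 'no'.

Answer: no

Derivation:
Check each piece cell at anchor (4, 7):
  offset (0,0) -> (4,7): empty -> OK
  offset (0,1) -> (4,8): occupied ('#') -> FAIL
  offset (1,1) -> (5,8): occupied ('#') -> FAIL
  offset (1,2) -> (5,9): out of bounds -> FAIL
All cells valid: no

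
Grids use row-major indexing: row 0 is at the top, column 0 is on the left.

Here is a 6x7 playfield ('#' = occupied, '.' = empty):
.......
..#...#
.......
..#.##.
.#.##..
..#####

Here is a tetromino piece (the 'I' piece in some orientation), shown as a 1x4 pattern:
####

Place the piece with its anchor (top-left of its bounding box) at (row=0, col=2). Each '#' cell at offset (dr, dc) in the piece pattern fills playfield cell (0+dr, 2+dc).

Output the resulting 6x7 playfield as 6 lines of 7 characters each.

Answer: ..####.
..#...#
.......
..#.##.
.#.##..
..#####

Derivation:
Fill (0+0,2+0) = (0,2)
Fill (0+0,2+1) = (0,3)
Fill (0+0,2+2) = (0,4)
Fill (0+0,2+3) = (0,5)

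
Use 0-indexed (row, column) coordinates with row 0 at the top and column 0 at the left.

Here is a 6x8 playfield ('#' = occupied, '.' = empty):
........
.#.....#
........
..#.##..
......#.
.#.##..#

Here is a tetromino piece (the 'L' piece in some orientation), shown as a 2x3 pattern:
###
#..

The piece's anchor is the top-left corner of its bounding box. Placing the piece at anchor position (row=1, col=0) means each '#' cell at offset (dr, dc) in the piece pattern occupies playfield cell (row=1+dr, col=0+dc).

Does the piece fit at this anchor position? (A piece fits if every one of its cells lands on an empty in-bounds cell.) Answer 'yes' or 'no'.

Check each piece cell at anchor (1, 0):
  offset (0,0) -> (1,0): empty -> OK
  offset (0,1) -> (1,1): occupied ('#') -> FAIL
  offset (0,2) -> (1,2): empty -> OK
  offset (1,0) -> (2,0): empty -> OK
All cells valid: no

Answer: no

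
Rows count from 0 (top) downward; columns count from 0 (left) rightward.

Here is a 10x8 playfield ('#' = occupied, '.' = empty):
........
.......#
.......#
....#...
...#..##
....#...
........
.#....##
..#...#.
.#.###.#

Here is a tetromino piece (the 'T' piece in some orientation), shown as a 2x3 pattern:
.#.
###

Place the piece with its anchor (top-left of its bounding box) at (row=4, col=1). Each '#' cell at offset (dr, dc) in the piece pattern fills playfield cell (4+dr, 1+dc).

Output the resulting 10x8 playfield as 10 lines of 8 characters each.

Fill (4+0,1+1) = (4,2)
Fill (4+1,1+0) = (5,1)
Fill (4+1,1+1) = (5,2)
Fill (4+1,1+2) = (5,3)

Answer: ........
.......#
.......#
....#...
..##..##
.####...
........
.#....##
..#...#.
.#.###.#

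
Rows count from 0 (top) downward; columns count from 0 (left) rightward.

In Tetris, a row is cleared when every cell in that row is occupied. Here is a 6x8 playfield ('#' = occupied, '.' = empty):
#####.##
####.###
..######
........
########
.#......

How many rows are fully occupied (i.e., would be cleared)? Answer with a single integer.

Check each row:
  row 0: 1 empty cell -> not full
  row 1: 1 empty cell -> not full
  row 2: 2 empty cells -> not full
  row 3: 8 empty cells -> not full
  row 4: 0 empty cells -> FULL (clear)
  row 5: 7 empty cells -> not full
Total rows cleared: 1

Answer: 1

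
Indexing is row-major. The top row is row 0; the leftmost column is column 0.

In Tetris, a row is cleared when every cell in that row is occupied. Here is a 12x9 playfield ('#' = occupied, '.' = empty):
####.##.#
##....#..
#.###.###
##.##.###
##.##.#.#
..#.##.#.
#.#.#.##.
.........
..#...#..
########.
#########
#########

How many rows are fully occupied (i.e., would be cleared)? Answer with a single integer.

Answer: 2

Derivation:
Check each row:
  row 0: 2 empty cells -> not full
  row 1: 6 empty cells -> not full
  row 2: 2 empty cells -> not full
  row 3: 2 empty cells -> not full
  row 4: 3 empty cells -> not full
  row 5: 5 empty cells -> not full
  row 6: 4 empty cells -> not full
  row 7: 9 empty cells -> not full
  row 8: 7 empty cells -> not full
  row 9: 1 empty cell -> not full
  row 10: 0 empty cells -> FULL (clear)
  row 11: 0 empty cells -> FULL (clear)
Total rows cleared: 2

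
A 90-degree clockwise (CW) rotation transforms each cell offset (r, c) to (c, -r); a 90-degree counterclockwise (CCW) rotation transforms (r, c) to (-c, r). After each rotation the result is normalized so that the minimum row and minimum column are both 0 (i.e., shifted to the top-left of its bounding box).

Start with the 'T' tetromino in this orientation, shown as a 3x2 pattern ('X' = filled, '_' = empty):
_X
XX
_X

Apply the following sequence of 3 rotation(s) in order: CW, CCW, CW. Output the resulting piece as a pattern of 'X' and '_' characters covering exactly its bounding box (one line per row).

Start:
_X
XX
_X
After rotation 1 (CW):
_X_
XXX
After rotation 2 (CCW):
_X
XX
_X
After rotation 3 (CW):
_X_
XXX

Answer: _X_
XXX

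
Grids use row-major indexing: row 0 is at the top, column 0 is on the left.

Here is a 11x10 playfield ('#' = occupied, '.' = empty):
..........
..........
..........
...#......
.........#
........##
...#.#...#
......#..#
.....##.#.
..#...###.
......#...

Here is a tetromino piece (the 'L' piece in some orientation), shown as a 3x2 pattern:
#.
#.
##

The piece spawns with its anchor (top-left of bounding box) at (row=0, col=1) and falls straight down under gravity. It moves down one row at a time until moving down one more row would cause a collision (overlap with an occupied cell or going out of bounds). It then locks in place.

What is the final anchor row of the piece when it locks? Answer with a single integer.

Spawn at (row=0, col=1). Try each row:
  row 0: fits
  row 1: fits
  row 2: fits
  row 3: fits
  row 4: fits
  row 5: fits
  row 6: fits
  row 7: blocked -> lock at row 6

Answer: 6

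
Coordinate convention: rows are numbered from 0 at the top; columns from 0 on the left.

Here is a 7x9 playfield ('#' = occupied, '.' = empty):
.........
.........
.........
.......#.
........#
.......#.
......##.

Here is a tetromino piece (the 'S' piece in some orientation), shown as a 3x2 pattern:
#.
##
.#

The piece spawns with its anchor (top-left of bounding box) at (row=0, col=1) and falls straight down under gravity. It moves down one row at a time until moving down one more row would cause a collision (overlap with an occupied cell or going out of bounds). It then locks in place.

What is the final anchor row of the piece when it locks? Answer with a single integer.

Spawn at (row=0, col=1). Try each row:
  row 0: fits
  row 1: fits
  row 2: fits
  row 3: fits
  row 4: fits
  row 5: blocked -> lock at row 4

Answer: 4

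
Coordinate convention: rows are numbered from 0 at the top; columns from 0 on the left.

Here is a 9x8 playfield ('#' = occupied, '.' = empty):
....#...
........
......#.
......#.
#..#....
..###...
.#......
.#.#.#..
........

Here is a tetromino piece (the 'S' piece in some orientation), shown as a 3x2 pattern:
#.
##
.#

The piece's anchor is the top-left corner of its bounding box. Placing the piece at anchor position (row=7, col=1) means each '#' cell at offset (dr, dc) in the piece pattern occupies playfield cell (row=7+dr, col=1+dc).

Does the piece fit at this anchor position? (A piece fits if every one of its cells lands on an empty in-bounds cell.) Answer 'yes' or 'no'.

Check each piece cell at anchor (7, 1):
  offset (0,0) -> (7,1): occupied ('#') -> FAIL
  offset (1,0) -> (8,1): empty -> OK
  offset (1,1) -> (8,2): empty -> OK
  offset (2,1) -> (9,2): out of bounds -> FAIL
All cells valid: no

Answer: no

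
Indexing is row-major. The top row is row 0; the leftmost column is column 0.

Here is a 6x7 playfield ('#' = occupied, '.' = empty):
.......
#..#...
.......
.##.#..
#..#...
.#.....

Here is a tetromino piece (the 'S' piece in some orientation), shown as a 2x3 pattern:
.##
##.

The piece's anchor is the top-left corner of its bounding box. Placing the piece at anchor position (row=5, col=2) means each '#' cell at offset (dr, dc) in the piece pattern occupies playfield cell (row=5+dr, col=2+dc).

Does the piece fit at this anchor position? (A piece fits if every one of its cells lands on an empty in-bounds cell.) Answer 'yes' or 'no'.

Answer: no

Derivation:
Check each piece cell at anchor (5, 2):
  offset (0,1) -> (5,3): empty -> OK
  offset (0,2) -> (5,4): empty -> OK
  offset (1,0) -> (6,2): out of bounds -> FAIL
  offset (1,1) -> (6,3): out of bounds -> FAIL
All cells valid: no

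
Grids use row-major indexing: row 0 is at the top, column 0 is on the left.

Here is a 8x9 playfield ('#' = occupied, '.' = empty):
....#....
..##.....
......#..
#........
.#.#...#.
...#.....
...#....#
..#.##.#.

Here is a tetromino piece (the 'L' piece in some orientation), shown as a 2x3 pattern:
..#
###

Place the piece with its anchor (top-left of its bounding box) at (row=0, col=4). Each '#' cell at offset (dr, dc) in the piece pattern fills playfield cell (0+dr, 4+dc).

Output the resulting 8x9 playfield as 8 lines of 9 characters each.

Fill (0+0,4+2) = (0,6)
Fill (0+1,4+0) = (1,4)
Fill (0+1,4+1) = (1,5)
Fill (0+1,4+2) = (1,6)

Answer: ....#.#..
..#####..
......#..
#........
.#.#...#.
...#.....
...#....#
..#.##.#.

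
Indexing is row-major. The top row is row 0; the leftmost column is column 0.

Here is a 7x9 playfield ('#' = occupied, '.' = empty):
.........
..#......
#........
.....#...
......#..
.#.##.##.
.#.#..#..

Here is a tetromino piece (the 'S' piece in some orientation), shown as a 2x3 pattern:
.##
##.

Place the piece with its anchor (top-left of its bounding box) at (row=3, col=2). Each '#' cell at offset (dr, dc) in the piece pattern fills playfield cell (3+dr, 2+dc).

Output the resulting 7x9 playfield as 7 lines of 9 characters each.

Answer: .........
..#......
#........
...###...
..##..#..
.#.##.##.
.#.#..#..

Derivation:
Fill (3+0,2+1) = (3,3)
Fill (3+0,2+2) = (3,4)
Fill (3+1,2+0) = (4,2)
Fill (3+1,2+1) = (4,3)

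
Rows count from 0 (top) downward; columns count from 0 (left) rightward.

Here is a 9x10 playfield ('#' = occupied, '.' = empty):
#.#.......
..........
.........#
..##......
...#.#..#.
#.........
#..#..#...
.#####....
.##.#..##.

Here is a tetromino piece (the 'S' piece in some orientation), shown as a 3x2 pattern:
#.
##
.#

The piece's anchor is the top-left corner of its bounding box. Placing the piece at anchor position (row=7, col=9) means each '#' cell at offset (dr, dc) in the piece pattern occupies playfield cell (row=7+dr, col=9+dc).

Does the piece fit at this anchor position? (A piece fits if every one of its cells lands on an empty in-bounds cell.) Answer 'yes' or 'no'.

Check each piece cell at anchor (7, 9):
  offset (0,0) -> (7,9): empty -> OK
  offset (1,0) -> (8,9): empty -> OK
  offset (1,1) -> (8,10): out of bounds -> FAIL
  offset (2,1) -> (9,10): out of bounds -> FAIL
All cells valid: no

Answer: no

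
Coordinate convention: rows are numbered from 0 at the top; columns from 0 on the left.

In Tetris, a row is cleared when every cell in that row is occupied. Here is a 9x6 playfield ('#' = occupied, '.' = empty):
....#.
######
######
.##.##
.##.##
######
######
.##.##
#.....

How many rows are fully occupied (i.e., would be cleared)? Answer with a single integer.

Check each row:
  row 0: 5 empty cells -> not full
  row 1: 0 empty cells -> FULL (clear)
  row 2: 0 empty cells -> FULL (clear)
  row 3: 2 empty cells -> not full
  row 4: 2 empty cells -> not full
  row 5: 0 empty cells -> FULL (clear)
  row 6: 0 empty cells -> FULL (clear)
  row 7: 2 empty cells -> not full
  row 8: 5 empty cells -> not full
Total rows cleared: 4

Answer: 4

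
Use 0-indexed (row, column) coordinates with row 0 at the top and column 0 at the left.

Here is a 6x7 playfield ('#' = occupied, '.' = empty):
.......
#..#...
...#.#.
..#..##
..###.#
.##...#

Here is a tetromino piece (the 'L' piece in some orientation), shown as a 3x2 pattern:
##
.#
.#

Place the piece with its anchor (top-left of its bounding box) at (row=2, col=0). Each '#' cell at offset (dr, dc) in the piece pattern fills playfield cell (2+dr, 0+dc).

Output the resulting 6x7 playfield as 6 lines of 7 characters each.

Answer: .......
#..#...
##.#.#.
.##..##
.####.#
.##...#

Derivation:
Fill (2+0,0+0) = (2,0)
Fill (2+0,0+1) = (2,1)
Fill (2+1,0+1) = (3,1)
Fill (2+2,0+1) = (4,1)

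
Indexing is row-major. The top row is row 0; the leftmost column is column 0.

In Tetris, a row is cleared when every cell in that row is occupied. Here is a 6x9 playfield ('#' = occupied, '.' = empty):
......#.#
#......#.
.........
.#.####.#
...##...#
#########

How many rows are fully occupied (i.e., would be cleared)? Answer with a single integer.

Check each row:
  row 0: 7 empty cells -> not full
  row 1: 7 empty cells -> not full
  row 2: 9 empty cells -> not full
  row 3: 3 empty cells -> not full
  row 4: 6 empty cells -> not full
  row 5: 0 empty cells -> FULL (clear)
Total rows cleared: 1

Answer: 1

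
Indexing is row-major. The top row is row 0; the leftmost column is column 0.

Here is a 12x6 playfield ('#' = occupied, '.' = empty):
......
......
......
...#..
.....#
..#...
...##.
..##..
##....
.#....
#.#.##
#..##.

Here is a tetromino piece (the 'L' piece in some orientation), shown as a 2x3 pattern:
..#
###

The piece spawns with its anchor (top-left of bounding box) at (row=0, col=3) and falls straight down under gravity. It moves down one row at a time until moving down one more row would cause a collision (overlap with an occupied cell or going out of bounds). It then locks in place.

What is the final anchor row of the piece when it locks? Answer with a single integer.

Spawn at (row=0, col=3). Try each row:
  row 0: fits
  row 1: fits
  row 2: blocked -> lock at row 1

Answer: 1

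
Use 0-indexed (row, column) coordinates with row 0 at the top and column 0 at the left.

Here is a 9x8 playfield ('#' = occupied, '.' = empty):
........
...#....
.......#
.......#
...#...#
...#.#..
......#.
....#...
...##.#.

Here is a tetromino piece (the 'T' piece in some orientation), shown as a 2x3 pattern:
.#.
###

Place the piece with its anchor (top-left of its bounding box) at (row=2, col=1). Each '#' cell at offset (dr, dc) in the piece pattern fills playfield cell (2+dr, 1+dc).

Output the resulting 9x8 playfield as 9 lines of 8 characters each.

Fill (2+0,1+1) = (2,2)
Fill (2+1,1+0) = (3,1)
Fill (2+1,1+1) = (3,2)
Fill (2+1,1+2) = (3,3)

Answer: ........
...#....
..#....#
.###...#
...#...#
...#.#..
......#.
....#...
...##.#.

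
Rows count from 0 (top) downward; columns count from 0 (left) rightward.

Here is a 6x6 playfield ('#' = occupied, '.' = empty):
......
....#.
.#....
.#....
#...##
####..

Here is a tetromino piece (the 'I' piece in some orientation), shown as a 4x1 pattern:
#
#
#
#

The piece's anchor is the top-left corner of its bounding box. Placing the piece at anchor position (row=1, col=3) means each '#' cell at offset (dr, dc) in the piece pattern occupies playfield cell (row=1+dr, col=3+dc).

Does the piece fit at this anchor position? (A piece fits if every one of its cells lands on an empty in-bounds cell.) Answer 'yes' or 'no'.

Check each piece cell at anchor (1, 3):
  offset (0,0) -> (1,3): empty -> OK
  offset (1,0) -> (2,3): empty -> OK
  offset (2,0) -> (3,3): empty -> OK
  offset (3,0) -> (4,3): empty -> OK
All cells valid: yes

Answer: yes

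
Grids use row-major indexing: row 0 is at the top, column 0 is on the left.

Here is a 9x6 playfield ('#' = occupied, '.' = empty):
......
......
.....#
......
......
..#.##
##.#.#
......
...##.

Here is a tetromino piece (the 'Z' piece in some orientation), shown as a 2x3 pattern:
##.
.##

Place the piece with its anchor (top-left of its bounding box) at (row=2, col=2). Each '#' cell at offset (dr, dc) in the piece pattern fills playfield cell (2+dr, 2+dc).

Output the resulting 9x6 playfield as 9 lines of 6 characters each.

Fill (2+0,2+0) = (2,2)
Fill (2+0,2+1) = (2,3)
Fill (2+1,2+1) = (3,3)
Fill (2+1,2+2) = (3,4)

Answer: ......
......
..##.#
...##.
......
..#.##
##.#.#
......
...##.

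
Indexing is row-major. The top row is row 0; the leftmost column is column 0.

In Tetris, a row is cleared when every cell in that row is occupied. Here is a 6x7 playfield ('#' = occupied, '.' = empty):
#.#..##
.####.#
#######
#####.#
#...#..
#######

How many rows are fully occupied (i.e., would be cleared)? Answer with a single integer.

Check each row:
  row 0: 3 empty cells -> not full
  row 1: 2 empty cells -> not full
  row 2: 0 empty cells -> FULL (clear)
  row 3: 1 empty cell -> not full
  row 4: 5 empty cells -> not full
  row 5: 0 empty cells -> FULL (clear)
Total rows cleared: 2

Answer: 2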